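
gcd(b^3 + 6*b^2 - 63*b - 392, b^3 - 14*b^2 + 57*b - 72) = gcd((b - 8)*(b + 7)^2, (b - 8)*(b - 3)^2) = b - 8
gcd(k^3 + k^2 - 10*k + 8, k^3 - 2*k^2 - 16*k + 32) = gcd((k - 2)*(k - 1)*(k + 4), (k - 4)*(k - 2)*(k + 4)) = k^2 + 2*k - 8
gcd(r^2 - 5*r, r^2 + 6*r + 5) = 1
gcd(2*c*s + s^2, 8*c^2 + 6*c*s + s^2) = 2*c + s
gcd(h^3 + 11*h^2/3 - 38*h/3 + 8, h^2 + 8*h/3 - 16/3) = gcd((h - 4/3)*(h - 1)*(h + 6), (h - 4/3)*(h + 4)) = h - 4/3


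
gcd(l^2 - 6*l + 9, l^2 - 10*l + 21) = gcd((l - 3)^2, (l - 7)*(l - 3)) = l - 3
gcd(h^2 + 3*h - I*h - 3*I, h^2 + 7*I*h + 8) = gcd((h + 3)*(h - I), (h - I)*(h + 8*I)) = h - I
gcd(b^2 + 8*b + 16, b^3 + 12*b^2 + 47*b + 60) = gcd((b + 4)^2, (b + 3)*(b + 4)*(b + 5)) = b + 4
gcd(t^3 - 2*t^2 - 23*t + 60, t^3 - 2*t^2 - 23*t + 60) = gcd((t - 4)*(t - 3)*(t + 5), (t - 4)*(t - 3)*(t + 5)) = t^3 - 2*t^2 - 23*t + 60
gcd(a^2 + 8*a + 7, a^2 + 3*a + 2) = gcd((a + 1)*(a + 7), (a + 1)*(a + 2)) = a + 1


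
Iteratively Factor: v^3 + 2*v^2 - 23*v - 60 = (v + 4)*(v^2 - 2*v - 15) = (v + 3)*(v + 4)*(v - 5)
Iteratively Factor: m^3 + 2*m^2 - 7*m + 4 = (m + 4)*(m^2 - 2*m + 1) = (m - 1)*(m + 4)*(m - 1)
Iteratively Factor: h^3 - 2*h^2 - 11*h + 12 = (h - 4)*(h^2 + 2*h - 3) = (h - 4)*(h - 1)*(h + 3)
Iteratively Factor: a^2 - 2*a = (a - 2)*(a)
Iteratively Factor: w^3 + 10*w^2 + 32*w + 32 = (w + 2)*(w^2 + 8*w + 16) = (w + 2)*(w + 4)*(w + 4)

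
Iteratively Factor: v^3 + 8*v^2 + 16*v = (v + 4)*(v^2 + 4*v) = (v + 4)^2*(v)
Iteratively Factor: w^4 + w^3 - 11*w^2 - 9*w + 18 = (w + 3)*(w^3 - 2*w^2 - 5*w + 6) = (w + 2)*(w + 3)*(w^2 - 4*w + 3) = (w - 3)*(w + 2)*(w + 3)*(w - 1)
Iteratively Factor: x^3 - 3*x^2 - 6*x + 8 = (x - 1)*(x^2 - 2*x - 8) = (x - 1)*(x + 2)*(x - 4)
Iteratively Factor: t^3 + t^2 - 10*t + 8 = (t - 1)*(t^2 + 2*t - 8) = (t - 1)*(t + 4)*(t - 2)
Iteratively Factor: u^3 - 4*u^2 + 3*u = (u - 1)*(u^2 - 3*u) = (u - 3)*(u - 1)*(u)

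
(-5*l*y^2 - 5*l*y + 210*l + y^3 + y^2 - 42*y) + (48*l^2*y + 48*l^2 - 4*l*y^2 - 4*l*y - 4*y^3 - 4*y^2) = 48*l^2*y + 48*l^2 - 9*l*y^2 - 9*l*y + 210*l - 3*y^3 - 3*y^2 - 42*y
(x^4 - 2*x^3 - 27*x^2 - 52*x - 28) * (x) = x^5 - 2*x^4 - 27*x^3 - 52*x^2 - 28*x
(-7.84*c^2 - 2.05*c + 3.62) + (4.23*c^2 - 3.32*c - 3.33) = -3.61*c^2 - 5.37*c + 0.29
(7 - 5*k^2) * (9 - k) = 5*k^3 - 45*k^2 - 7*k + 63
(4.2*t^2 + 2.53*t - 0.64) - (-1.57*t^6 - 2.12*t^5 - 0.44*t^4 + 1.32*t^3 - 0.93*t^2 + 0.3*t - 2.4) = 1.57*t^6 + 2.12*t^5 + 0.44*t^4 - 1.32*t^3 + 5.13*t^2 + 2.23*t + 1.76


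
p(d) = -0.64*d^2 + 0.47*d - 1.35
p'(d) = 0.47 - 1.28*d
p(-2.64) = -7.05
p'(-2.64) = 3.85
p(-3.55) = -11.08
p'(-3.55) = 5.01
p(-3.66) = -11.64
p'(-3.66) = 5.15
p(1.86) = -2.69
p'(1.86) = -1.91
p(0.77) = -1.37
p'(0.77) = -0.52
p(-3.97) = -13.30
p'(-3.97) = 5.55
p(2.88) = -5.30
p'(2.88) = -3.22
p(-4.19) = -14.56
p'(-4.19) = 5.83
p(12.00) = -87.87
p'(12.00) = -14.89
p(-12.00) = -99.15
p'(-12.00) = 15.83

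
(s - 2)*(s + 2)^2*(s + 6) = s^4 + 8*s^3 + 8*s^2 - 32*s - 48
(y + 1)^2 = y^2 + 2*y + 1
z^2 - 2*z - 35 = (z - 7)*(z + 5)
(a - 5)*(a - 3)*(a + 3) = a^3 - 5*a^2 - 9*a + 45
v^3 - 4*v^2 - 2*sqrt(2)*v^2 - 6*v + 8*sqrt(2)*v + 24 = (v - 4)*(v - 3*sqrt(2))*(v + sqrt(2))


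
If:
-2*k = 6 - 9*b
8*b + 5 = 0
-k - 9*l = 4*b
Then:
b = -5/8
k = -93/16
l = 133/144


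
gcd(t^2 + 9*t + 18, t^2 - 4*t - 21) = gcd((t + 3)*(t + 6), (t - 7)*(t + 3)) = t + 3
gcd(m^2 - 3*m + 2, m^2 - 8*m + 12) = m - 2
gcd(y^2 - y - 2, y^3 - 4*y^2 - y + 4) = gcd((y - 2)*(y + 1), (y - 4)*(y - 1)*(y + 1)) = y + 1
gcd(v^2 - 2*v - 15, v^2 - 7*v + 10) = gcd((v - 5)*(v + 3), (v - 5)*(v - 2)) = v - 5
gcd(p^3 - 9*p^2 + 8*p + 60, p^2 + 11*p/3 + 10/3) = p + 2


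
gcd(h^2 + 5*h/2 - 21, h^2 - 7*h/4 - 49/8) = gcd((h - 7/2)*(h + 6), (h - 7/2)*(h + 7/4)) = h - 7/2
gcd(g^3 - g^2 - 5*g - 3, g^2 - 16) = 1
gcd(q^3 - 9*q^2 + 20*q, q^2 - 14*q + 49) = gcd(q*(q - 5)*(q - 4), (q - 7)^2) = 1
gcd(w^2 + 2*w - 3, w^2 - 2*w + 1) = w - 1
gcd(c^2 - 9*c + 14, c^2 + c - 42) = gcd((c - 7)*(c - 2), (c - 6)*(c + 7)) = 1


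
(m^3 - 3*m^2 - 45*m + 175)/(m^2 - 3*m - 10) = (m^2 + 2*m - 35)/(m + 2)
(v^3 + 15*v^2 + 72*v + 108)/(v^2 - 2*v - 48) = (v^2 + 9*v + 18)/(v - 8)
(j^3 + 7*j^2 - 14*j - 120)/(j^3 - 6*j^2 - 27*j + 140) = (j + 6)/(j - 7)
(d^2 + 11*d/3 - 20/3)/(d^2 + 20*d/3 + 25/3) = (3*d - 4)/(3*d + 5)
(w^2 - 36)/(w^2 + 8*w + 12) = (w - 6)/(w + 2)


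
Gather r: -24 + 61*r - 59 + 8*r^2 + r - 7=8*r^2 + 62*r - 90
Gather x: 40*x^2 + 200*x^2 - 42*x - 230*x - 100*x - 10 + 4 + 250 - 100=240*x^2 - 372*x + 144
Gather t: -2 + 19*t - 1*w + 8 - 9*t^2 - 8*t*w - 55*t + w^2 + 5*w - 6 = -9*t^2 + t*(-8*w - 36) + w^2 + 4*w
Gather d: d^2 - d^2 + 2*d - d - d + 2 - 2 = 0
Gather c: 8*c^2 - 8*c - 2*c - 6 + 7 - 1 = 8*c^2 - 10*c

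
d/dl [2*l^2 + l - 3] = 4*l + 1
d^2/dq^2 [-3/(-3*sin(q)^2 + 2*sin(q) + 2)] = 6*(18*sin(q)^4 - 9*sin(q)^3 - 13*sin(q)^2 + 16*sin(q) - 10)/(-3*sin(q)^2 + 2*sin(q) + 2)^3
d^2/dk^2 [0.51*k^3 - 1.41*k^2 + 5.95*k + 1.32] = 3.06*k - 2.82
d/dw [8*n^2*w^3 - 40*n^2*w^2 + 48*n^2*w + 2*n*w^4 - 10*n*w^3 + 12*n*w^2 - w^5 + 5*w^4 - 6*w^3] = 24*n^2*w^2 - 80*n^2*w + 48*n^2 + 8*n*w^3 - 30*n*w^2 + 24*n*w - 5*w^4 + 20*w^3 - 18*w^2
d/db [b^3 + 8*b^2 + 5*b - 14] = 3*b^2 + 16*b + 5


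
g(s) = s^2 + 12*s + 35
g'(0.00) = 12.00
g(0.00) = 35.00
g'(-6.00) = 0.00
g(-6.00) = -1.00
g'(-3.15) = 5.70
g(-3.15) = 7.12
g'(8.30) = 28.60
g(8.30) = 203.49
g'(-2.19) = 7.62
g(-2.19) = 13.52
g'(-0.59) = 10.82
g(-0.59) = 28.27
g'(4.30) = 20.60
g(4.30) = 105.09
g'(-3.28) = 5.44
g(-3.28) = 6.40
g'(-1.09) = 9.82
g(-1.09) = 23.11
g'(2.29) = 16.58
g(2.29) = 67.72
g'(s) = 2*s + 12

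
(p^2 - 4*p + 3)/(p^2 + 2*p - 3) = (p - 3)/(p + 3)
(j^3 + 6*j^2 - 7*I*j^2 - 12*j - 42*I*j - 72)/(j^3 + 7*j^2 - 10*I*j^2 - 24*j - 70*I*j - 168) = (j^2 + 3*j*(2 - I) - 18*I)/(j^2 + j*(7 - 6*I) - 42*I)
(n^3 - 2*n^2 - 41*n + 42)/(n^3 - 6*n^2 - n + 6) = (n^2 - n - 42)/(n^2 - 5*n - 6)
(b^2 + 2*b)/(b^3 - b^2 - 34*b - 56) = b/(b^2 - 3*b - 28)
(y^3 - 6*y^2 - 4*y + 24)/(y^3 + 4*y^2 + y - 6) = (y^2 - 8*y + 12)/(y^2 + 2*y - 3)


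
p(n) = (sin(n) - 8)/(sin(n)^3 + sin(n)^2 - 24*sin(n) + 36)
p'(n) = (sin(n) - 8)*(-3*sin(n)^2*cos(n) - 2*sin(n)*cos(n) + 24*cos(n))/(sin(n)^3 + sin(n)^2 - 24*sin(n) + 36)^2 + cos(n)/(sin(n)^3 + sin(n)^2 - 24*sin(n) + 36) = (-2*sin(n)^3 + 23*sin(n)^2 + 16*sin(n) - 156)*cos(n)/(sin(n)^3 + sin(n)^2 - 24*sin(n) + 36)^2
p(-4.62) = -0.50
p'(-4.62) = 0.06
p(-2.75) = -0.19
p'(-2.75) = 0.07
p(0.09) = -0.23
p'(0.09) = -0.13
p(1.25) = -0.47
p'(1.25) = -0.17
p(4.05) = -0.16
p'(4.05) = 0.03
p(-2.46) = -0.17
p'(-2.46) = 0.05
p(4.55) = -0.15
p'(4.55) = 0.01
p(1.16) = -0.45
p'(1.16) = -0.20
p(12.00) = -0.17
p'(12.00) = -0.06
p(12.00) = -0.17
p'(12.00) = -0.06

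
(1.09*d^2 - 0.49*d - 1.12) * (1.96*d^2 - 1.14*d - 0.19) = 2.1364*d^4 - 2.203*d^3 - 1.8437*d^2 + 1.3699*d + 0.2128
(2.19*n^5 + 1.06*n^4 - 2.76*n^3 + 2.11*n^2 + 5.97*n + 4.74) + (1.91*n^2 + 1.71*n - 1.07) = 2.19*n^5 + 1.06*n^4 - 2.76*n^3 + 4.02*n^2 + 7.68*n + 3.67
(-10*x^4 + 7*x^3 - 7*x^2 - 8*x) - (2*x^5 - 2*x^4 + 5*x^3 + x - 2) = -2*x^5 - 8*x^4 + 2*x^3 - 7*x^2 - 9*x + 2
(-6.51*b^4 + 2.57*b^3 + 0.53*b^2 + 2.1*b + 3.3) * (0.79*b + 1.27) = -5.1429*b^5 - 6.2374*b^4 + 3.6826*b^3 + 2.3321*b^2 + 5.274*b + 4.191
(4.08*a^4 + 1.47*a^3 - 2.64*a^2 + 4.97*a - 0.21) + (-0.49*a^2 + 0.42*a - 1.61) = 4.08*a^4 + 1.47*a^3 - 3.13*a^2 + 5.39*a - 1.82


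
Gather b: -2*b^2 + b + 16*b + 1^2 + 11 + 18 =-2*b^2 + 17*b + 30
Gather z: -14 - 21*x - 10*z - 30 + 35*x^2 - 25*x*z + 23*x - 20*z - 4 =35*x^2 + 2*x + z*(-25*x - 30) - 48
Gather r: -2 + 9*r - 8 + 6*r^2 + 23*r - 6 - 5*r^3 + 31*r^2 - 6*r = -5*r^3 + 37*r^2 + 26*r - 16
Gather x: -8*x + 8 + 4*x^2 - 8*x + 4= 4*x^2 - 16*x + 12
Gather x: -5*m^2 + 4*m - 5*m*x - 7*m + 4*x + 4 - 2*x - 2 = -5*m^2 - 3*m + x*(2 - 5*m) + 2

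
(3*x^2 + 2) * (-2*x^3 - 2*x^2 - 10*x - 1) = -6*x^5 - 6*x^4 - 34*x^3 - 7*x^2 - 20*x - 2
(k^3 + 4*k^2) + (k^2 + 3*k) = k^3 + 5*k^2 + 3*k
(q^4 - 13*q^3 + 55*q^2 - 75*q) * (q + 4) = q^5 - 9*q^4 + 3*q^3 + 145*q^2 - 300*q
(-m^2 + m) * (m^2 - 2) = -m^4 + m^3 + 2*m^2 - 2*m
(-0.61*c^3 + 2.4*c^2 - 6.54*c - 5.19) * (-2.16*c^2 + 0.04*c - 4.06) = 1.3176*c^5 - 5.2084*c^4 + 16.699*c^3 + 1.2048*c^2 + 26.3448*c + 21.0714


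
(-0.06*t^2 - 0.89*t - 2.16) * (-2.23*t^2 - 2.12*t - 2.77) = 0.1338*t^4 + 2.1119*t^3 + 6.8698*t^2 + 7.0445*t + 5.9832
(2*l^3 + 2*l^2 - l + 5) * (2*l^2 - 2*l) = 4*l^5 - 6*l^3 + 12*l^2 - 10*l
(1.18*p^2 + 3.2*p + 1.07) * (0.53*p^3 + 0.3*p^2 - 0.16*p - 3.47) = 0.6254*p^5 + 2.05*p^4 + 1.3383*p^3 - 4.2856*p^2 - 11.2752*p - 3.7129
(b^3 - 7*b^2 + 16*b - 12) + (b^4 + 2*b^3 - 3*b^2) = b^4 + 3*b^3 - 10*b^2 + 16*b - 12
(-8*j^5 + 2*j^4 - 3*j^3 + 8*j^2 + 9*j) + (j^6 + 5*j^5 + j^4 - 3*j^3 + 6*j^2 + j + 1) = j^6 - 3*j^5 + 3*j^4 - 6*j^3 + 14*j^2 + 10*j + 1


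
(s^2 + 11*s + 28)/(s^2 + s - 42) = (s + 4)/(s - 6)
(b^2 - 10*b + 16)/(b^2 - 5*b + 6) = (b - 8)/(b - 3)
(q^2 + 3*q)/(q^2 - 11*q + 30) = q*(q + 3)/(q^2 - 11*q + 30)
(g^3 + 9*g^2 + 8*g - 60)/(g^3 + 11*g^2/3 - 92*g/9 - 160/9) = 9*(g^2 + 4*g - 12)/(9*g^2 - 12*g - 32)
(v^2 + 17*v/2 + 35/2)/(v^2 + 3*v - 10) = (v + 7/2)/(v - 2)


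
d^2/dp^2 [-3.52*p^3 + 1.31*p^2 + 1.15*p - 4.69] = 2.62 - 21.12*p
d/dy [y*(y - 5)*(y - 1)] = 3*y^2 - 12*y + 5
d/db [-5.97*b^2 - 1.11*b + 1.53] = -11.94*b - 1.11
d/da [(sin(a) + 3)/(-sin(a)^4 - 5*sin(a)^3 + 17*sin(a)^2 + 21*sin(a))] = (3*sin(a)^4 + 22*sin(a)^3 + 28*sin(a)^2 - 102*sin(a) - 63)*cos(a)/((sin(a) - 3)^2*(sin(a) + 1)^2*(sin(a) + 7)^2*sin(a)^2)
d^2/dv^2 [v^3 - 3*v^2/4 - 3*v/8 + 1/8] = 6*v - 3/2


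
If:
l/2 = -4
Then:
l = -8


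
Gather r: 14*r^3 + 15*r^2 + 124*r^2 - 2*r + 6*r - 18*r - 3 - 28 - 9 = 14*r^3 + 139*r^2 - 14*r - 40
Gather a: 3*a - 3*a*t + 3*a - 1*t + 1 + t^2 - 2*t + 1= a*(6 - 3*t) + t^2 - 3*t + 2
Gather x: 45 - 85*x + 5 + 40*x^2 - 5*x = 40*x^2 - 90*x + 50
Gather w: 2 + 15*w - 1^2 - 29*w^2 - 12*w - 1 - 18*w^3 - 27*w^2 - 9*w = -18*w^3 - 56*w^2 - 6*w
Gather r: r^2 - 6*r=r^2 - 6*r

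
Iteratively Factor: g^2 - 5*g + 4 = (g - 1)*(g - 4)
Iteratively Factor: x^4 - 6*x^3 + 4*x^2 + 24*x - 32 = (x - 2)*(x^3 - 4*x^2 - 4*x + 16) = (x - 2)^2*(x^2 - 2*x - 8) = (x - 2)^2*(x + 2)*(x - 4)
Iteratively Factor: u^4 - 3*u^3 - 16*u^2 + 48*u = (u + 4)*(u^3 - 7*u^2 + 12*u) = u*(u + 4)*(u^2 - 7*u + 12) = u*(u - 3)*(u + 4)*(u - 4)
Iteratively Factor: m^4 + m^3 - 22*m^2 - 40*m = (m - 5)*(m^3 + 6*m^2 + 8*m) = m*(m - 5)*(m^2 + 6*m + 8) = m*(m - 5)*(m + 2)*(m + 4)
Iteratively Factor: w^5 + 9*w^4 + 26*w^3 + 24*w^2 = (w)*(w^4 + 9*w^3 + 26*w^2 + 24*w) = w*(w + 2)*(w^3 + 7*w^2 + 12*w) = w*(w + 2)*(w + 4)*(w^2 + 3*w) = w*(w + 2)*(w + 3)*(w + 4)*(w)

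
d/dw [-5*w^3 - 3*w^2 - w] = -15*w^2 - 6*w - 1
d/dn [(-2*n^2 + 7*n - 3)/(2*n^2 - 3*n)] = (-8*n^2 + 12*n - 9)/(n^2*(4*n^2 - 12*n + 9))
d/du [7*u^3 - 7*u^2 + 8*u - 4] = 21*u^2 - 14*u + 8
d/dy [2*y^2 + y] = 4*y + 1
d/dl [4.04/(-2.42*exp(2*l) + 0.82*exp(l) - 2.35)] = (19.5536*exp(l) - 3.3128)*exp(l)/(2.42*exp(2*l) - 0.82*exp(l) + 2.35)^2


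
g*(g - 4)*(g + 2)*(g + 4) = g^4 + 2*g^3 - 16*g^2 - 32*g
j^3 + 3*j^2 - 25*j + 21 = (j - 3)*(j - 1)*(j + 7)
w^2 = w^2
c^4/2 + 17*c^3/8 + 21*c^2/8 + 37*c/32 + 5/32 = (c/2 + 1/2)*(c + 1/4)*(c + 1/2)*(c + 5/2)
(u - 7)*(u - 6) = u^2 - 13*u + 42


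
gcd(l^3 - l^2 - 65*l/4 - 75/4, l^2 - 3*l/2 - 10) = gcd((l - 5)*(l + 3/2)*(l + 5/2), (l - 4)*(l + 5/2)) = l + 5/2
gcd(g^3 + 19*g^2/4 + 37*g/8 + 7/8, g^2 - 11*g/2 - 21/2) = 1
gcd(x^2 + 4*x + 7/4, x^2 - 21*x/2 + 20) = 1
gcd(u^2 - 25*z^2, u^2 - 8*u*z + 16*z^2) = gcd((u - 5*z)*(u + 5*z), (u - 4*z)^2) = 1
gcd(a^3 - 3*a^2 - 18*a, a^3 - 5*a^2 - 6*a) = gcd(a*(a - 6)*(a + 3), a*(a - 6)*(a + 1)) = a^2 - 6*a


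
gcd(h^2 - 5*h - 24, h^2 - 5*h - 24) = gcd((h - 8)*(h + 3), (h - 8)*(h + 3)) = h^2 - 5*h - 24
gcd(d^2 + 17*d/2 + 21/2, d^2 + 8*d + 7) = d + 7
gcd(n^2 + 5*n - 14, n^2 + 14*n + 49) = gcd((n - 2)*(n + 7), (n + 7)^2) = n + 7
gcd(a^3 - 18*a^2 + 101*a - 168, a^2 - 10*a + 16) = a - 8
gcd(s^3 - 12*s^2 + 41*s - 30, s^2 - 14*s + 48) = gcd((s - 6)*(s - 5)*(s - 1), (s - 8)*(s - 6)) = s - 6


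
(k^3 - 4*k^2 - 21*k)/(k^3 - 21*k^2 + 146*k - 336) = k*(k + 3)/(k^2 - 14*k + 48)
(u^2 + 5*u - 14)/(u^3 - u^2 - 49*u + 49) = (u - 2)/(u^2 - 8*u + 7)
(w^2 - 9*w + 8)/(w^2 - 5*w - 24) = (w - 1)/(w + 3)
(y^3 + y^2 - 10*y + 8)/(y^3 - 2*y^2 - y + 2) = (y + 4)/(y + 1)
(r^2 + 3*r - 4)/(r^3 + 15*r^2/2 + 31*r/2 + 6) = 2*(r - 1)/(2*r^2 + 7*r + 3)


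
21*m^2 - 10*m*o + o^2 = (-7*m + o)*(-3*m + o)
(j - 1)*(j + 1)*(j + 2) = j^3 + 2*j^2 - j - 2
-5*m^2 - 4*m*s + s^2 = (-5*m + s)*(m + s)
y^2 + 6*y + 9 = (y + 3)^2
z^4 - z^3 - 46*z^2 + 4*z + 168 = (z - 7)*(z - 2)*(z + 2)*(z + 6)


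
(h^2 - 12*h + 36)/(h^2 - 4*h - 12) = (h - 6)/(h + 2)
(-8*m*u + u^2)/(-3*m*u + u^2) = (8*m - u)/(3*m - u)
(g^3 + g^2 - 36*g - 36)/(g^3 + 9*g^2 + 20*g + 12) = (g - 6)/(g + 2)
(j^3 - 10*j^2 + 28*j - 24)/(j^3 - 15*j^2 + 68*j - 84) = (j - 2)/(j - 7)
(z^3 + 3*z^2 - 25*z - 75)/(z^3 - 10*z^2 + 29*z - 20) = (z^2 + 8*z + 15)/(z^2 - 5*z + 4)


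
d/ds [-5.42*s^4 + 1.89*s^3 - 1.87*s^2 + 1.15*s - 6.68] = -21.68*s^3 + 5.67*s^2 - 3.74*s + 1.15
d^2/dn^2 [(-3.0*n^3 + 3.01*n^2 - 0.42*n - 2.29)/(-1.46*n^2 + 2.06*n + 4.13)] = (45.325192*n^3 + 73.5303960000002*n^2 + 280.894872*n - 62.776918)/(3.112136*n^6 - 13.173288*n^5 - 7.823556*n^4 + 65.786512*n^3 + 22.131018*n^2 - 105.411642*n - 70.444997)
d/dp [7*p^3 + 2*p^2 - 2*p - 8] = 21*p^2 + 4*p - 2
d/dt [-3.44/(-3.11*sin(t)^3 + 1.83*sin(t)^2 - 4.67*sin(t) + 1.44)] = (-32.0952*sin(t)^2 + 12.5904*sin(t) - 16.0648)*cos(t)/(3.11*sin(t)^3 - 1.83*sin(t)^2 + 4.67*sin(t) - 1.44)^2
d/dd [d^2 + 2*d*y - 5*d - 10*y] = 2*d + 2*y - 5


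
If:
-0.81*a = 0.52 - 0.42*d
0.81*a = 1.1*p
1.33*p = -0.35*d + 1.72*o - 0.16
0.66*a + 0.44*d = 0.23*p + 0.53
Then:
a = -0.01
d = 1.22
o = 0.33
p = -0.01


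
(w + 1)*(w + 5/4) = w^2 + 9*w/4 + 5/4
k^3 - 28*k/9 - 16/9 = (k - 2)*(k + 2/3)*(k + 4/3)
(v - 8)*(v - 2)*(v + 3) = v^3 - 7*v^2 - 14*v + 48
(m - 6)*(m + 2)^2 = m^3 - 2*m^2 - 20*m - 24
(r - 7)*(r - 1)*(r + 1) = r^3 - 7*r^2 - r + 7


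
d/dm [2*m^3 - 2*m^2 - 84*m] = 6*m^2 - 4*m - 84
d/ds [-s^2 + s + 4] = 1 - 2*s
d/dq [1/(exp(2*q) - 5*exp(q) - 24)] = (5 - 2*exp(q))*exp(q)/(-exp(2*q) + 5*exp(q) + 24)^2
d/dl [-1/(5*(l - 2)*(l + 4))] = 2*(l + 1)/(5*(l - 2)^2*(l + 4)^2)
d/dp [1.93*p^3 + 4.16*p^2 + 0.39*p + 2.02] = 5.79*p^2 + 8.32*p + 0.39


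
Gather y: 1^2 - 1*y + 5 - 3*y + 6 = 12 - 4*y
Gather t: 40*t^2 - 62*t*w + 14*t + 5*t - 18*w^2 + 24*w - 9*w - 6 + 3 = 40*t^2 + t*(19 - 62*w) - 18*w^2 + 15*w - 3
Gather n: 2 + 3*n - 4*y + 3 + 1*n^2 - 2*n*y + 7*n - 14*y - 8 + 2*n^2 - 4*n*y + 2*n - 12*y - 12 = 3*n^2 + n*(12 - 6*y) - 30*y - 15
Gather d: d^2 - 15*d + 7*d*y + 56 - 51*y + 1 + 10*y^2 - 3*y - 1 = d^2 + d*(7*y - 15) + 10*y^2 - 54*y + 56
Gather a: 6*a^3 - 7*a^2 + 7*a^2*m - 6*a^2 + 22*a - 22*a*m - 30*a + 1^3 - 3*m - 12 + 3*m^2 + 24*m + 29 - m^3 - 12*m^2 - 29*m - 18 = 6*a^3 + a^2*(7*m - 13) + a*(-22*m - 8) - m^3 - 9*m^2 - 8*m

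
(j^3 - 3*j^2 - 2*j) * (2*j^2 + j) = 2*j^5 - 5*j^4 - 7*j^3 - 2*j^2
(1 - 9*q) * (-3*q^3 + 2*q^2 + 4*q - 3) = 27*q^4 - 21*q^3 - 34*q^2 + 31*q - 3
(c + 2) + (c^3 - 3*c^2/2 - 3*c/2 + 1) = c^3 - 3*c^2/2 - c/2 + 3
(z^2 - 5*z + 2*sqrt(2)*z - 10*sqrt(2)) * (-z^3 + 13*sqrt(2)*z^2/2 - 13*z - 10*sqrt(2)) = -z^5 + 5*z^4 + 9*sqrt(2)*z^4/2 - 45*sqrt(2)*z^3/2 + 13*z^3 - 65*z^2 - 36*sqrt(2)*z^2 - 40*z + 180*sqrt(2)*z + 200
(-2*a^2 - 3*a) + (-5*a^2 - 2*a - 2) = -7*a^2 - 5*a - 2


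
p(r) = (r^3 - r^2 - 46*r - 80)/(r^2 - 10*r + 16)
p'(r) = (10 - 2*r)*(r^3 - r^2 - 46*r - 80)/(r^2 - 10*r + 16)^2 + (3*r^2 - 2*r - 46)/(r^2 - 10*r + 16)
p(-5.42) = -0.19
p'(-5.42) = 0.49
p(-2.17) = 0.12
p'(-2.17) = -0.61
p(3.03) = 39.21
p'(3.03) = -25.39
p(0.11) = -5.70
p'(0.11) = -6.84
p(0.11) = -5.70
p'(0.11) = -6.84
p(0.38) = -7.90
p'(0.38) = -9.67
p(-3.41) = 0.41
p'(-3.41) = 0.04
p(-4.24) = 0.27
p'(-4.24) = 0.28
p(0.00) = -5.00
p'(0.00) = -6.00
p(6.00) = 22.00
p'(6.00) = -0.75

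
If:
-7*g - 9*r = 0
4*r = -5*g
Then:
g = 0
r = 0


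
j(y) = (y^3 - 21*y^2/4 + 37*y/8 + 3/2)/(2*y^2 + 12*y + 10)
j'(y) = (-4*y - 12)*(y^3 - 21*y^2/4 + 37*y/8 + 3/2)/(2*y^2 + 12*y + 10)^2 + (3*y^2 - 21*y/2 + 37/8)/(2*y^2 + 12*y + 10)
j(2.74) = -0.08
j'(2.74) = 0.00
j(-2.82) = 9.54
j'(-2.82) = -6.46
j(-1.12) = 12.53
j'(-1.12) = 79.57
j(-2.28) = 6.92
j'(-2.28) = -3.48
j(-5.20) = -181.62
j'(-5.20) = -867.79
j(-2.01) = 6.15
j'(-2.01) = -2.24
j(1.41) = 0.01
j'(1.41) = -0.14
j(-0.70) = -1.80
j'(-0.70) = 11.64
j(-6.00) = -43.12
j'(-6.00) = -34.19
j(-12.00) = -16.48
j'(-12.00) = -0.20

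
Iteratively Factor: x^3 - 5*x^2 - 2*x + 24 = (x + 2)*(x^2 - 7*x + 12) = (x - 4)*(x + 2)*(x - 3)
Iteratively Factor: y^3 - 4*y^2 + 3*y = (y)*(y^2 - 4*y + 3) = y*(y - 3)*(y - 1)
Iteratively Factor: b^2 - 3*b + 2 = (b - 1)*(b - 2)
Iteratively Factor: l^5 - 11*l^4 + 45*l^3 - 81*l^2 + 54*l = (l - 3)*(l^4 - 8*l^3 + 21*l^2 - 18*l) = (l - 3)^2*(l^3 - 5*l^2 + 6*l) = l*(l - 3)^2*(l^2 - 5*l + 6) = l*(l - 3)^3*(l - 2)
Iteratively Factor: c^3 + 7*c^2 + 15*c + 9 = (c + 1)*(c^2 + 6*c + 9) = (c + 1)*(c + 3)*(c + 3)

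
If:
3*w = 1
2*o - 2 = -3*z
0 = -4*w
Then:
No Solution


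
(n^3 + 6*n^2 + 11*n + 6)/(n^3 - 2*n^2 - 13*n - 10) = (n + 3)/(n - 5)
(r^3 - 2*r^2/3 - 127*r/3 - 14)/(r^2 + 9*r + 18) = (3*r^2 - 20*r - 7)/(3*(r + 3))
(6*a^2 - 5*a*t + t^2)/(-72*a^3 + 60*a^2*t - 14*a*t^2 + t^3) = (-3*a + t)/(36*a^2 - 12*a*t + t^2)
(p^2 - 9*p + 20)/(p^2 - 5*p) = (p - 4)/p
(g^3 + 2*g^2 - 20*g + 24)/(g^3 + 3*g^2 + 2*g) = (g^3 + 2*g^2 - 20*g + 24)/(g*(g^2 + 3*g + 2))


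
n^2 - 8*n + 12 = (n - 6)*(n - 2)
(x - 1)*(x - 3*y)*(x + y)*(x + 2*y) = x^4 - x^3 - 7*x^2*y^2 - 6*x*y^3 + 7*x*y^2 + 6*y^3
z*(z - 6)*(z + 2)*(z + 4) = z^4 - 28*z^2 - 48*z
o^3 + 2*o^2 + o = o*(o + 1)^2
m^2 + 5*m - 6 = (m - 1)*(m + 6)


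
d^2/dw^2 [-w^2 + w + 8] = -2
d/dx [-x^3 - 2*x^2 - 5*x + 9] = -3*x^2 - 4*x - 5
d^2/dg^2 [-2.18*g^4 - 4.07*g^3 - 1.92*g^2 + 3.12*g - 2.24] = -26.16*g^2 - 24.42*g - 3.84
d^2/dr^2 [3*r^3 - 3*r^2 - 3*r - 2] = 18*r - 6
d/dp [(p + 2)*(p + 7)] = 2*p + 9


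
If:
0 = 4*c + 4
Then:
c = -1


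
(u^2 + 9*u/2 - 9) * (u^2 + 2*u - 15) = u^4 + 13*u^3/2 - 15*u^2 - 171*u/2 + 135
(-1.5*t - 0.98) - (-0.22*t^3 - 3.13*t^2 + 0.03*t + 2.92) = 0.22*t^3 + 3.13*t^2 - 1.53*t - 3.9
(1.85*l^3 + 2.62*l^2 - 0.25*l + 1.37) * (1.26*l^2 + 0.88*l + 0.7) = 2.331*l^5 + 4.9292*l^4 + 3.2856*l^3 + 3.3402*l^2 + 1.0306*l + 0.959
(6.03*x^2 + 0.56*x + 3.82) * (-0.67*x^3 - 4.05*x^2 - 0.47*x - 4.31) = -4.0401*x^5 - 24.7967*x^4 - 7.6615*x^3 - 41.7235*x^2 - 4.209*x - 16.4642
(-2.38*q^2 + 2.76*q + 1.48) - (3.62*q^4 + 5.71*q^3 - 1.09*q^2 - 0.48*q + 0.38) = -3.62*q^4 - 5.71*q^3 - 1.29*q^2 + 3.24*q + 1.1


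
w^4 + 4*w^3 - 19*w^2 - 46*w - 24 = (w - 4)*(w + 1)^2*(w + 6)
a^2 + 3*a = a*(a + 3)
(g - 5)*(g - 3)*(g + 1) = g^3 - 7*g^2 + 7*g + 15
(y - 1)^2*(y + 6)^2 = y^4 + 10*y^3 + 13*y^2 - 60*y + 36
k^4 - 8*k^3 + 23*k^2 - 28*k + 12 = (k - 3)*(k - 2)^2*(k - 1)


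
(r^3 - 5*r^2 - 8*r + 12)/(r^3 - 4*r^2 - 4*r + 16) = (r^2 - 7*r + 6)/(r^2 - 6*r + 8)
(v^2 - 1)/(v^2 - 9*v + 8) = (v + 1)/(v - 8)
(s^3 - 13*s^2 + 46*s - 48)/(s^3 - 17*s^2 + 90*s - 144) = (s - 2)/(s - 6)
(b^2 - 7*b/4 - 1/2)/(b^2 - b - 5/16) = 4*(b - 2)/(4*b - 5)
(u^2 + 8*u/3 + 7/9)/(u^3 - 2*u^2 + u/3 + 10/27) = 3*(3*u + 7)/(9*u^2 - 21*u + 10)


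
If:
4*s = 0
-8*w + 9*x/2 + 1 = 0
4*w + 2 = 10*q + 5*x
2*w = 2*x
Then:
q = 6/35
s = 0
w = 2/7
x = 2/7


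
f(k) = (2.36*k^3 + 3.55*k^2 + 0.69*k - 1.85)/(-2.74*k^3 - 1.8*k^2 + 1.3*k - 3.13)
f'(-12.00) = 0.00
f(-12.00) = -0.80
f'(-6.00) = 0.02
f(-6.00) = -0.75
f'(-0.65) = 0.25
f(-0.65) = 0.36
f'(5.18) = 0.02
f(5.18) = -1.00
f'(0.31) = -1.28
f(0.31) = 0.41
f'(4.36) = 0.03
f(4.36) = -1.02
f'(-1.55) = -66.83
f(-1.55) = -4.33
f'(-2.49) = -0.11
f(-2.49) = -0.73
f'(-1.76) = -3.09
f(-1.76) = -1.25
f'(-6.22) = 0.01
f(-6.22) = -0.75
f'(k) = (7.08*k^2 + 7.1*k + 0.69)/(-2.74*k^3 - 1.8*k^2 + 1.3*k - 3.13) + (8.22*k^2 + 3.6*k - 1.3)*(2.36*k^3 + 3.55*k^2 + 0.69*k - 1.85)/(-2.74*k^3 - 1.8*k^2 + 1.3*k - 3.13)^2 = (5.479*k^4 + 9.9172*k^3 - 31.5104*k^2 - 28.883*k + 0.2453)/(7.5076*k^6 + 9.864*k^5 - 3.884*k^4 + 12.4724*k^3 + 12.958*k^2 - 8.138*k + 9.7969)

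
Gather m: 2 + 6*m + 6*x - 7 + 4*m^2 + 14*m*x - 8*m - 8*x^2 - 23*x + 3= 4*m^2 + m*(14*x - 2) - 8*x^2 - 17*x - 2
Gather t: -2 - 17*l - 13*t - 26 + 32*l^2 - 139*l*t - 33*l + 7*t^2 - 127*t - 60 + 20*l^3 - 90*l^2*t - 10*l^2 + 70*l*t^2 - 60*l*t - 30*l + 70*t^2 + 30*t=20*l^3 + 22*l^2 - 80*l + t^2*(70*l + 77) + t*(-90*l^2 - 199*l - 110) - 88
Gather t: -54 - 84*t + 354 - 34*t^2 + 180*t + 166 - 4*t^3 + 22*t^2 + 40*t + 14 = -4*t^3 - 12*t^2 + 136*t + 480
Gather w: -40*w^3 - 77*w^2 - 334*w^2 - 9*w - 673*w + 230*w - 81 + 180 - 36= -40*w^3 - 411*w^2 - 452*w + 63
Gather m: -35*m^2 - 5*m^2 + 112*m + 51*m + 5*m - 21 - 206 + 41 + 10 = -40*m^2 + 168*m - 176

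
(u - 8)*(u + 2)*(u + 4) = u^3 - 2*u^2 - 40*u - 64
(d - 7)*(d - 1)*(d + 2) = d^3 - 6*d^2 - 9*d + 14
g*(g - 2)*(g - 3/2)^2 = g^4 - 5*g^3 + 33*g^2/4 - 9*g/2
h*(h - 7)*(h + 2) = h^3 - 5*h^2 - 14*h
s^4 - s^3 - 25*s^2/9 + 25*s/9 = s*(s - 5/3)*(s - 1)*(s + 5/3)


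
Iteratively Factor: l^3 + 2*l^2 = (l)*(l^2 + 2*l) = l^2*(l + 2)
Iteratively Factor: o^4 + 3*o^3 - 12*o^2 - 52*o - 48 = (o + 2)*(o^3 + o^2 - 14*o - 24) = (o + 2)^2*(o^2 - o - 12) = (o - 4)*(o + 2)^2*(o + 3)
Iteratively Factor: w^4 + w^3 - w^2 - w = (w - 1)*(w^3 + 2*w^2 + w) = (w - 1)*(w + 1)*(w^2 + w) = w*(w - 1)*(w + 1)*(w + 1)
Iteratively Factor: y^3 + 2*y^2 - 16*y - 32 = (y - 4)*(y^2 + 6*y + 8) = (y - 4)*(y + 2)*(y + 4)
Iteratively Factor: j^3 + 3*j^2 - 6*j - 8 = (j - 2)*(j^2 + 5*j + 4) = (j - 2)*(j + 1)*(j + 4)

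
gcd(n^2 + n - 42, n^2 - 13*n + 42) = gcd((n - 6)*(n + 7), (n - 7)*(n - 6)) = n - 6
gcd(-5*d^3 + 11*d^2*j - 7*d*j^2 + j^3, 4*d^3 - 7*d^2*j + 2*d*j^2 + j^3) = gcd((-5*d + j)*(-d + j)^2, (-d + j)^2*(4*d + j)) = d^2 - 2*d*j + j^2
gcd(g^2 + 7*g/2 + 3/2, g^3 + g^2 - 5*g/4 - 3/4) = g + 1/2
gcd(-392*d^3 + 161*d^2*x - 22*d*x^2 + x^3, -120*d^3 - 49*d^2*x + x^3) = -8*d + x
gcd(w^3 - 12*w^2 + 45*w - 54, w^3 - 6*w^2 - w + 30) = w - 3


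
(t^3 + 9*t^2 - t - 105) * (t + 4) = t^4 + 13*t^3 + 35*t^2 - 109*t - 420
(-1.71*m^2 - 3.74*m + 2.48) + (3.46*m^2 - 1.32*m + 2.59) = 1.75*m^2 - 5.06*m + 5.07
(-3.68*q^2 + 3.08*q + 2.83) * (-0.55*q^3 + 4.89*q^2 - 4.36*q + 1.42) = 2.024*q^5 - 19.6892*q^4 + 29.5495*q^3 - 4.8157*q^2 - 7.9652*q + 4.0186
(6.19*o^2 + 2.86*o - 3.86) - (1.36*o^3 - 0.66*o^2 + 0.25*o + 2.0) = -1.36*o^3 + 6.85*o^2 + 2.61*o - 5.86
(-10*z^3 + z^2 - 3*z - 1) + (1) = -10*z^3 + z^2 - 3*z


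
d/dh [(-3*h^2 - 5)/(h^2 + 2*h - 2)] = 2*(-3*h^2 + 11*h + 5)/(h^4 + 4*h^3 - 8*h + 4)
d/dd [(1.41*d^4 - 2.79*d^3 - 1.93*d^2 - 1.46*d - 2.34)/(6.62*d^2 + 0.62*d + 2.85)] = (18.6684*d^5 - 15.8472*d^4 + 12.6144*d^3 - 15.3859*d^2 + 19.9806*d - 2.7102)/(43.8244*d^4 + 8.2088*d^3 + 38.1184*d^2 + 3.534*d + 8.1225)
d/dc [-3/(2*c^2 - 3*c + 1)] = 3*(4*c - 3)/(2*c^2 - 3*c + 1)^2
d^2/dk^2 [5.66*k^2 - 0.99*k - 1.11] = 11.3200000000000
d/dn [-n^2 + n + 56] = 1 - 2*n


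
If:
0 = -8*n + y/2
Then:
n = y/16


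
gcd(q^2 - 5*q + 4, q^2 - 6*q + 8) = q - 4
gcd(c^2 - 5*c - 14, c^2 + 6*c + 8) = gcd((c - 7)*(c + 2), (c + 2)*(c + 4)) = c + 2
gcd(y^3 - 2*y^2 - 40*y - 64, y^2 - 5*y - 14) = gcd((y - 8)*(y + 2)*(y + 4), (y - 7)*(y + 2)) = y + 2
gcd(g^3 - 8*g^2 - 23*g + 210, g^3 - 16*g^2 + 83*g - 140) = g - 7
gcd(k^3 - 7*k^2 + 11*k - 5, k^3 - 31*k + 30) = k^2 - 6*k + 5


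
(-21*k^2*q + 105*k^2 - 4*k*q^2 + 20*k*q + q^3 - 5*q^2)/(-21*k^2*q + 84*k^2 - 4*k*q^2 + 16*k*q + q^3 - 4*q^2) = (q - 5)/(q - 4)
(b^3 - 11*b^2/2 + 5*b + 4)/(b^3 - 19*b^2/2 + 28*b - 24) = (2*b^2 - 3*b - 2)/(2*b^2 - 11*b + 12)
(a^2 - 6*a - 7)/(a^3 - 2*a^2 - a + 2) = (a - 7)/(a^2 - 3*a + 2)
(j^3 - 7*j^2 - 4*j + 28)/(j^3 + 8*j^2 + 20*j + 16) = (j^2 - 9*j + 14)/(j^2 + 6*j + 8)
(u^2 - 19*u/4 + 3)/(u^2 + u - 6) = (u^2 - 19*u/4 + 3)/(u^2 + u - 6)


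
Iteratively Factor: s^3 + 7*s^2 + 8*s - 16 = (s + 4)*(s^2 + 3*s - 4) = (s - 1)*(s + 4)*(s + 4)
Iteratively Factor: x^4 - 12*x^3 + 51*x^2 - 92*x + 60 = (x - 2)*(x^3 - 10*x^2 + 31*x - 30) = (x - 5)*(x - 2)*(x^2 - 5*x + 6) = (x - 5)*(x - 3)*(x - 2)*(x - 2)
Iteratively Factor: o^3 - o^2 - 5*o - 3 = (o + 1)*(o^2 - 2*o - 3) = (o + 1)^2*(o - 3)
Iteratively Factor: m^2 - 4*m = (m - 4)*(m)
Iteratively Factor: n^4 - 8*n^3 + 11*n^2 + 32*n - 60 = (n - 5)*(n^3 - 3*n^2 - 4*n + 12) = (n - 5)*(n - 2)*(n^2 - n - 6) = (n - 5)*(n - 3)*(n - 2)*(n + 2)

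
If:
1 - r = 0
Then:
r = 1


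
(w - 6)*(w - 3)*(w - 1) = w^3 - 10*w^2 + 27*w - 18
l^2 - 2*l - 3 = (l - 3)*(l + 1)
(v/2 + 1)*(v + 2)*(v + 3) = v^3/2 + 7*v^2/2 + 8*v + 6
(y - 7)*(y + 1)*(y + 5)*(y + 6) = y^4 + 5*y^3 - 43*y^2 - 257*y - 210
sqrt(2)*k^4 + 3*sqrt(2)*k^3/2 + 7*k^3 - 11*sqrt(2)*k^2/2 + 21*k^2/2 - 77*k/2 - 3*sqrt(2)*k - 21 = (k - 2)*(k + 3)*(k + 7*sqrt(2)/2)*(sqrt(2)*k + sqrt(2)/2)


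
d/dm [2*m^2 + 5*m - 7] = 4*m + 5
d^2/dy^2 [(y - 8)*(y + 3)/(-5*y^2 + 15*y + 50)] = 4*(y^3 + 21*y^2 - 33*y + 103)/(5*(y^6 - 9*y^5 - 3*y^4 + 153*y^3 + 30*y^2 - 900*y - 1000))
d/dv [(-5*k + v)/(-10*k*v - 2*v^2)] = (-v*(5*k + v) - (5*k - v)*(5*k + 2*v))/(2*v^2*(5*k + v)^2)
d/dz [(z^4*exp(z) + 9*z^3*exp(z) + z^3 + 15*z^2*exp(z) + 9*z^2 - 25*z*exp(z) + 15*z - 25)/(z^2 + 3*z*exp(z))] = (z^6*exp(z) + 11*z^5*exp(z) + 9*z^4*exp(2*z) + 21*z^4*exp(z) + z^4 + 54*z^3*exp(2*z) - 46*z^3*exp(z) + 45*z^2*exp(2*z) + 7*z^2*exp(z) - 15*z^2 + 75*z*exp(z) + 50*z + 75*exp(z))/(z^2*(z^2 + 6*z*exp(z) + 9*exp(2*z)))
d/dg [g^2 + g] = 2*g + 1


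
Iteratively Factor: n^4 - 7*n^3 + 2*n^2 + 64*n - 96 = (n - 2)*(n^3 - 5*n^2 - 8*n + 48) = (n - 4)*(n - 2)*(n^2 - n - 12) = (n - 4)*(n - 2)*(n + 3)*(n - 4)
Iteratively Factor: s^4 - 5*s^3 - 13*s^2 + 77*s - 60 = (s - 1)*(s^3 - 4*s^2 - 17*s + 60) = (s - 5)*(s - 1)*(s^2 + s - 12) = (s - 5)*(s - 3)*(s - 1)*(s + 4)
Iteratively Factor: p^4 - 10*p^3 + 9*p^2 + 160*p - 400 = (p - 5)*(p^3 - 5*p^2 - 16*p + 80) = (p - 5)^2*(p^2 - 16) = (p - 5)^2*(p - 4)*(p + 4)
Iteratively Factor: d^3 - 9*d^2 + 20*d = (d - 4)*(d^2 - 5*d) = d*(d - 4)*(d - 5)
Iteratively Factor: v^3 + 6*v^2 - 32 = (v - 2)*(v^2 + 8*v + 16) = (v - 2)*(v + 4)*(v + 4)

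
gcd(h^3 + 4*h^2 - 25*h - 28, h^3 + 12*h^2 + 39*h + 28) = h^2 + 8*h + 7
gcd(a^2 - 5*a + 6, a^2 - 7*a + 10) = a - 2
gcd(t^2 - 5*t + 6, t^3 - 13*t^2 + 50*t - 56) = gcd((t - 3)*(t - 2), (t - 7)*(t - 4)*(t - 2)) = t - 2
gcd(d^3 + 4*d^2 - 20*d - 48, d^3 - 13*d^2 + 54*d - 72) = d - 4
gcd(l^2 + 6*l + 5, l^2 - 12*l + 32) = 1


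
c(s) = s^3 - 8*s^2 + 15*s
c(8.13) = 130.54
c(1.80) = 6.91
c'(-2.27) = 66.78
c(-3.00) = -144.00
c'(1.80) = -4.08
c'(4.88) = 8.36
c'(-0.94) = 32.69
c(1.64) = 7.49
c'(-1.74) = 51.92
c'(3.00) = -6.00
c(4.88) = -1.10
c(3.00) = 0.00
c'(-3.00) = 90.00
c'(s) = 3*s^2 - 16*s + 15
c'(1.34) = -1.05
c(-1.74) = -55.59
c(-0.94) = -22.00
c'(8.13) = 83.21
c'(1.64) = -3.17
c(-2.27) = -86.97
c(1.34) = 8.14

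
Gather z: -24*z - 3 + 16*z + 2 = -8*z - 1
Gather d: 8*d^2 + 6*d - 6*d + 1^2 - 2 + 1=8*d^2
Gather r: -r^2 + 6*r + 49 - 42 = -r^2 + 6*r + 7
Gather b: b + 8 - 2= b + 6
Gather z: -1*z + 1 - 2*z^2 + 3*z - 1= -2*z^2 + 2*z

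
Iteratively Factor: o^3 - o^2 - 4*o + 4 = (o - 1)*(o^2 - 4) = (o - 2)*(o - 1)*(o + 2)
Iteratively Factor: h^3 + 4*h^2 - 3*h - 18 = (h + 3)*(h^2 + h - 6) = (h - 2)*(h + 3)*(h + 3)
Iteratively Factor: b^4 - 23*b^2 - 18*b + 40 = (b + 4)*(b^3 - 4*b^2 - 7*b + 10) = (b - 5)*(b + 4)*(b^2 + b - 2) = (b - 5)*(b - 1)*(b + 4)*(b + 2)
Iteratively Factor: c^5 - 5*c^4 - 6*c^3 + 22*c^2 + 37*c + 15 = (c - 3)*(c^4 - 2*c^3 - 12*c^2 - 14*c - 5) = (c - 3)*(c + 1)*(c^3 - 3*c^2 - 9*c - 5) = (c - 5)*(c - 3)*(c + 1)*(c^2 + 2*c + 1) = (c - 5)*(c - 3)*(c + 1)^2*(c + 1)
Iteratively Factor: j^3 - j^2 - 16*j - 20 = (j - 5)*(j^2 + 4*j + 4) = (j - 5)*(j + 2)*(j + 2)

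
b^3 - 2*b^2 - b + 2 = (b - 2)*(b - 1)*(b + 1)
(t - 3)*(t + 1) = t^2 - 2*t - 3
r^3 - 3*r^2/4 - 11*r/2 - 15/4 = (r - 3)*(r + 1)*(r + 5/4)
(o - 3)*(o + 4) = o^2 + o - 12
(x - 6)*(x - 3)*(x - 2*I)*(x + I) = x^4 - 9*x^3 - I*x^3 + 20*x^2 + 9*I*x^2 - 18*x - 18*I*x + 36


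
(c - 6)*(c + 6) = c^2 - 36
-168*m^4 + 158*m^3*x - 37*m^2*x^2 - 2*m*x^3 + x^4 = (-4*m + x)*(-3*m + x)*(-2*m + x)*(7*m + x)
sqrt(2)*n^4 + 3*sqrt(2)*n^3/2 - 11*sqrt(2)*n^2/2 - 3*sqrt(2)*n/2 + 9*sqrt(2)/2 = (n - 3/2)*(n - 1)*(n + 3)*(sqrt(2)*n + sqrt(2))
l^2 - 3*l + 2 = (l - 2)*(l - 1)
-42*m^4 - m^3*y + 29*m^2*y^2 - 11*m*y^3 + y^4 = (-7*m + y)*(-3*m + y)*(-2*m + y)*(m + y)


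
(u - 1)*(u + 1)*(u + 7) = u^3 + 7*u^2 - u - 7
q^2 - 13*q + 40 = (q - 8)*(q - 5)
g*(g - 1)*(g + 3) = g^3 + 2*g^2 - 3*g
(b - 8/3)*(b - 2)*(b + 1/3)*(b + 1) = b^4 - 10*b^3/3 - 5*b^2/9 + 50*b/9 + 16/9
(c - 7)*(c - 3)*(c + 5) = c^3 - 5*c^2 - 29*c + 105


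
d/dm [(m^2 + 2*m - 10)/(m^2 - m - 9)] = (-3*m^2 + 2*m - 28)/(m^4 - 2*m^3 - 17*m^2 + 18*m + 81)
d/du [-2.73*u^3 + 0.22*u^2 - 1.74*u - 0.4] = -8.19*u^2 + 0.44*u - 1.74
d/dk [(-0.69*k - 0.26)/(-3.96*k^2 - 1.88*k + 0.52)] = (2.7324*k^2 + 1.2972*k - (0.69*k + 0.26)*(7.92*k + 1.88) - 0.3588)/(3.96*k^2 + 1.88*k - 0.52)^2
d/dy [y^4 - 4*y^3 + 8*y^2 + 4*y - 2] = 4*y^3 - 12*y^2 + 16*y + 4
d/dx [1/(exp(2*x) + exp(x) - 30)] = (-2*exp(x) - 1)*exp(x)/(exp(2*x) + exp(x) - 30)^2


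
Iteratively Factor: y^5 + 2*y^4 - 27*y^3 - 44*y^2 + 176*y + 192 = (y - 3)*(y^4 + 5*y^3 - 12*y^2 - 80*y - 64) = (y - 4)*(y - 3)*(y^3 + 9*y^2 + 24*y + 16) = (y - 4)*(y - 3)*(y + 4)*(y^2 + 5*y + 4) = (y - 4)*(y - 3)*(y + 1)*(y + 4)*(y + 4)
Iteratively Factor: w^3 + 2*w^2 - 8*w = (w - 2)*(w^2 + 4*w) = w*(w - 2)*(w + 4)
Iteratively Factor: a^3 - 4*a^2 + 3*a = (a)*(a^2 - 4*a + 3) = a*(a - 3)*(a - 1)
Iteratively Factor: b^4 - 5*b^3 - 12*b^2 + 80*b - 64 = (b + 4)*(b^3 - 9*b^2 + 24*b - 16) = (b - 4)*(b + 4)*(b^2 - 5*b + 4) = (b - 4)^2*(b + 4)*(b - 1)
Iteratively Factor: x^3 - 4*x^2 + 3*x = (x)*(x^2 - 4*x + 3) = x*(x - 1)*(x - 3)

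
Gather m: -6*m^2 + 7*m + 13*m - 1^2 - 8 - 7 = -6*m^2 + 20*m - 16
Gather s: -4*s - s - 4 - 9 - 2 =-5*s - 15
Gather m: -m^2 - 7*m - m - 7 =-m^2 - 8*m - 7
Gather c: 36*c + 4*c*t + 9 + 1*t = c*(4*t + 36) + t + 9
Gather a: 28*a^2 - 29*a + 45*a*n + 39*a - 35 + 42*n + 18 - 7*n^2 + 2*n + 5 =28*a^2 + a*(45*n + 10) - 7*n^2 + 44*n - 12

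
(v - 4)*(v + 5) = v^2 + v - 20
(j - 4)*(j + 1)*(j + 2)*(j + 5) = j^4 + 4*j^3 - 15*j^2 - 58*j - 40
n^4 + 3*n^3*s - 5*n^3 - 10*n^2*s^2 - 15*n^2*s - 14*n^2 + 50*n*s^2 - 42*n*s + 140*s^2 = (n - 7)*(n + 2)*(n - 2*s)*(n + 5*s)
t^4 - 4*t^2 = t^2*(t - 2)*(t + 2)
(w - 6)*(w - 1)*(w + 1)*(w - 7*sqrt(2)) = w^4 - 7*sqrt(2)*w^3 - 6*w^3 - w^2 + 42*sqrt(2)*w^2 + 6*w + 7*sqrt(2)*w - 42*sqrt(2)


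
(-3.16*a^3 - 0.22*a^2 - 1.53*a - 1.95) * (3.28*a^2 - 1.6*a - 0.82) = -10.3648*a^5 + 4.3344*a^4 - 2.0752*a^3 - 3.7676*a^2 + 4.3746*a + 1.599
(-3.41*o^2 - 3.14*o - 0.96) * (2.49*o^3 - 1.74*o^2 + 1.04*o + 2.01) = -8.4909*o^5 - 1.8852*o^4 - 0.473199999999999*o^3 - 8.4493*o^2 - 7.3098*o - 1.9296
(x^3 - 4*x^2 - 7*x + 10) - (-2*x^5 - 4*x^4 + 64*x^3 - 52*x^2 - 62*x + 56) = 2*x^5 + 4*x^4 - 63*x^3 + 48*x^2 + 55*x - 46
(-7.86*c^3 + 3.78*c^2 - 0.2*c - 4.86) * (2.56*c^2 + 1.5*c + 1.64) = -20.1216*c^5 - 2.1132*c^4 - 7.7324*c^3 - 6.5424*c^2 - 7.618*c - 7.9704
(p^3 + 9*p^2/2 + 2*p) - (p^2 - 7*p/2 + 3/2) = p^3 + 7*p^2/2 + 11*p/2 - 3/2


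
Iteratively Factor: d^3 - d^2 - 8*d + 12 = (d - 2)*(d^2 + d - 6) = (d - 2)^2*(d + 3)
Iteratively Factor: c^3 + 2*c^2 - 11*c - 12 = (c + 1)*(c^2 + c - 12) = (c - 3)*(c + 1)*(c + 4)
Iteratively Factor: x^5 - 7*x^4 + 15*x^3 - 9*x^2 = (x)*(x^4 - 7*x^3 + 15*x^2 - 9*x) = x*(x - 3)*(x^3 - 4*x^2 + 3*x) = x*(x - 3)*(x - 1)*(x^2 - 3*x) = x^2*(x - 3)*(x - 1)*(x - 3)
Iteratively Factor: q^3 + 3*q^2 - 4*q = (q)*(q^2 + 3*q - 4) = q*(q + 4)*(q - 1)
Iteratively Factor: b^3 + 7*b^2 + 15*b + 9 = (b + 3)*(b^2 + 4*b + 3) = (b + 3)^2*(b + 1)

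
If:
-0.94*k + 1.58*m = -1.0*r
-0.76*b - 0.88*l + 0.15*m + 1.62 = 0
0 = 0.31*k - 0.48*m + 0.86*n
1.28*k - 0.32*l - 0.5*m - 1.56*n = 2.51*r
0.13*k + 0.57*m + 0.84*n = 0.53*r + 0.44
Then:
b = -3.77806461367366*r - 1.42412523122791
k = 2.66701266760109*r + 0.988205114643112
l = 3.42545222542512*r + 3.17104897786476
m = 0.953792346547484*r + 0.587919498585143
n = -0.429015814666914*r - 0.0280723560680189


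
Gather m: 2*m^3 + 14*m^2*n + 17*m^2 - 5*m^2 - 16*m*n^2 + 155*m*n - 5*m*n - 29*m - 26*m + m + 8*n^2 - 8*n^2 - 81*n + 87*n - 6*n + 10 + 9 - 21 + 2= 2*m^3 + m^2*(14*n + 12) + m*(-16*n^2 + 150*n - 54)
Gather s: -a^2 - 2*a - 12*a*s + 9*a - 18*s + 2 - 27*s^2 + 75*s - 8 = -a^2 + 7*a - 27*s^2 + s*(57 - 12*a) - 6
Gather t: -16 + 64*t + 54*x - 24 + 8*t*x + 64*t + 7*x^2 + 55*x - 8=t*(8*x + 128) + 7*x^2 + 109*x - 48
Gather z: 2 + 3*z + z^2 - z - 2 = z^2 + 2*z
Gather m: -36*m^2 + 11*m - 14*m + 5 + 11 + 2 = -36*m^2 - 3*m + 18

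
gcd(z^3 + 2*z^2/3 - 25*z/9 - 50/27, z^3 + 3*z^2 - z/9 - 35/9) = z + 5/3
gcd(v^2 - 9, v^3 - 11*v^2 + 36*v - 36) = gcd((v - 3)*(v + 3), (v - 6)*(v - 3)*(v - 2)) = v - 3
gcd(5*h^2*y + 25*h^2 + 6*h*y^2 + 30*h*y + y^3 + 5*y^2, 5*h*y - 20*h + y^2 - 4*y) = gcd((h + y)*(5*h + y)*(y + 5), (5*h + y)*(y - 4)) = 5*h + y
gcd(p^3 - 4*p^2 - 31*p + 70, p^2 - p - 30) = p + 5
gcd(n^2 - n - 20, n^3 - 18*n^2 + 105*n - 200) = n - 5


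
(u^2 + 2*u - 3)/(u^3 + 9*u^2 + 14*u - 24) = (u + 3)/(u^2 + 10*u + 24)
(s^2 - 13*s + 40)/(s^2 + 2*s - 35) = (s - 8)/(s + 7)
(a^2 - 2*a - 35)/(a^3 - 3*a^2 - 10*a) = (-a^2 + 2*a + 35)/(a*(-a^2 + 3*a + 10))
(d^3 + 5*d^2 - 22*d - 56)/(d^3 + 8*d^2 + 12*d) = (d^2 + 3*d - 28)/(d*(d + 6))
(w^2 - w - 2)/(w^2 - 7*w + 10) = (w + 1)/(w - 5)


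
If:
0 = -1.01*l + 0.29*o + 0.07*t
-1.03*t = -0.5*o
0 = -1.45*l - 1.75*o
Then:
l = 0.00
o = 0.00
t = 0.00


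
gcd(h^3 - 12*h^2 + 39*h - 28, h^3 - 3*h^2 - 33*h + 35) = h^2 - 8*h + 7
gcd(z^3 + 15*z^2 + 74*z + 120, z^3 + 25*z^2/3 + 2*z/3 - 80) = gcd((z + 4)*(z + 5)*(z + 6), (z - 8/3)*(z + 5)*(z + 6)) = z^2 + 11*z + 30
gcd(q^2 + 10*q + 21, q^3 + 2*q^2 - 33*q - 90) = q + 3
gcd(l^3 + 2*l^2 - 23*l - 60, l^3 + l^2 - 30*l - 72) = l^2 + 7*l + 12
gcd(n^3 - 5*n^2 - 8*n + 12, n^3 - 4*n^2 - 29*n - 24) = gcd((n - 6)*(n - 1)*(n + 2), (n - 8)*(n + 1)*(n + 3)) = 1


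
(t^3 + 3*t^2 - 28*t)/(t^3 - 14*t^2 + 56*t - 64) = t*(t + 7)/(t^2 - 10*t + 16)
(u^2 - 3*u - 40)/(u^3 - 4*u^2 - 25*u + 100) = (u - 8)/(u^2 - 9*u + 20)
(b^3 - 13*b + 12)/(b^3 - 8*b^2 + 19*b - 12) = (b + 4)/(b - 4)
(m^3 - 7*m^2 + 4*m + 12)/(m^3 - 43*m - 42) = (m^2 - 8*m + 12)/(m^2 - m - 42)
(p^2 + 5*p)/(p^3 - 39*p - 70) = p/(p^2 - 5*p - 14)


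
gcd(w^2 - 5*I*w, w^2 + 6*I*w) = w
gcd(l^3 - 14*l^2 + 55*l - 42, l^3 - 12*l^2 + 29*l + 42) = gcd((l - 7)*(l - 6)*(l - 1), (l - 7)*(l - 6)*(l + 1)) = l^2 - 13*l + 42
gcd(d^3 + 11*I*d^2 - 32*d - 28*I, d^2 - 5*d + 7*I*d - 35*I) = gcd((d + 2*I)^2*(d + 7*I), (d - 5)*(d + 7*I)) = d + 7*I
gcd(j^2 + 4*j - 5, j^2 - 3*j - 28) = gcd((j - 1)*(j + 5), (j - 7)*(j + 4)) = 1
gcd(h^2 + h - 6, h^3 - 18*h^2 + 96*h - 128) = h - 2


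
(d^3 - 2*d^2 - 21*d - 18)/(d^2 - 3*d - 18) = d + 1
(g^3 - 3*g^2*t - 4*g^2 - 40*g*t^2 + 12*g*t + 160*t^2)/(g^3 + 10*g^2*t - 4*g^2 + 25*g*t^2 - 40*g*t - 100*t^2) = (g - 8*t)/(g + 5*t)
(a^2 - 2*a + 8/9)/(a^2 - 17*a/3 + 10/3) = (a - 4/3)/(a - 5)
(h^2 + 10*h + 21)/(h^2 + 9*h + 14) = (h + 3)/(h + 2)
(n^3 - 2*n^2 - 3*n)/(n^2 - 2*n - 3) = n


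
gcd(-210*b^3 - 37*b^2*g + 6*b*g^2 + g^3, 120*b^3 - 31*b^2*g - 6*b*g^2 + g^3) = 5*b + g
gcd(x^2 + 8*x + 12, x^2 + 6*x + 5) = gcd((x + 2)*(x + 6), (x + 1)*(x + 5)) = 1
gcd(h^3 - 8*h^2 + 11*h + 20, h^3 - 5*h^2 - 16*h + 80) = h^2 - 9*h + 20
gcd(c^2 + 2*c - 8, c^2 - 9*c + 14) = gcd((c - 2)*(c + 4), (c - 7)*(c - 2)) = c - 2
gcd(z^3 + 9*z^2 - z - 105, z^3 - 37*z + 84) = z^2 + 4*z - 21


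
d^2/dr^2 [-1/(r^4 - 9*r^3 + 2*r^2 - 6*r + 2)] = 2*((6*r^2 - 27*r + 2)*(r^4 - 9*r^3 + 2*r^2 - 6*r + 2) - (4*r^3 - 27*r^2 + 4*r - 6)^2)/(r^4 - 9*r^3 + 2*r^2 - 6*r + 2)^3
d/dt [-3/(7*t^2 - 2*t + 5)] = 6*(7*t - 1)/(7*t^2 - 2*t + 5)^2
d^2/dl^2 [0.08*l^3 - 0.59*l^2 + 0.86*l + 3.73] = 0.48*l - 1.18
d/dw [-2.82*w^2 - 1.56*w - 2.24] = -5.64*w - 1.56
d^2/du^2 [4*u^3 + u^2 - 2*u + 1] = 24*u + 2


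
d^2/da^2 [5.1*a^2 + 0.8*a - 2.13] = 10.2000000000000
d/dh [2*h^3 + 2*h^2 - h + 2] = 6*h^2 + 4*h - 1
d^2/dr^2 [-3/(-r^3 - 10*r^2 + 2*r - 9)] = 6*(-(3*r + 10)*(r^3 + 10*r^2 - 2*r + 9) + (3*r^2 + 20*r - 2)^2)/(r^3 + 10*r^2 - 2*r + 9)^3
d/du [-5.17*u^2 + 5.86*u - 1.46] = 5.86 - 10.34*u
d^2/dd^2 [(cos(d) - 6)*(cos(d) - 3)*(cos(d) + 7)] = 177*cos(d)/4 + 4*cos(2*d) - 9*cos(3*d)/4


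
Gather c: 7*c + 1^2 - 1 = 7*c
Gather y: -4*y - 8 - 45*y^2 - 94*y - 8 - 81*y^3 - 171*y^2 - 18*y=-81*y^3 - 216*y^2 - 116*y - 16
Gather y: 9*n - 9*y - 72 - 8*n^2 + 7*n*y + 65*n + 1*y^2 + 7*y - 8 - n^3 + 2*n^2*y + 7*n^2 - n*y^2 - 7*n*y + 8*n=-n^3 - n^2 + 82*n + y^2*(1 - n) + y*(2*n^2 - 2) - 80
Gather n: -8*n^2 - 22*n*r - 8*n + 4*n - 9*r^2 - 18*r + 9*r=-8*n^2 + n*(-22*r - 4) - 9*r^2 - 9*r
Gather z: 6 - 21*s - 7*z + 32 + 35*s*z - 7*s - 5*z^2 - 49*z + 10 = -28*s - 5*z^2 + z*(35*s - 56) + 48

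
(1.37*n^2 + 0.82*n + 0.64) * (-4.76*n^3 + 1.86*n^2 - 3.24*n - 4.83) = -6.5212*n^5 - 1.355*n^4 - 5.96*n^3 - 8.0835*n^2 - 6.0342*n - 3.0912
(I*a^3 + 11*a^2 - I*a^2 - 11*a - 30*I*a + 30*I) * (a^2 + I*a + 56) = I*a^5 + 10*a^4 - I*a^4 - 10*a^3 + 37*I*a^3 + 646*a^2 - 37*I*a^2 - 646*a - 1680*I*a + 1680*I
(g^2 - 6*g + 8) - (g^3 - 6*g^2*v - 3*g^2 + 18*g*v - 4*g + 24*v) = -g^3 + 6*g^2*v + 4*g^2 - 18*g*v - 2*g - 24*v + 8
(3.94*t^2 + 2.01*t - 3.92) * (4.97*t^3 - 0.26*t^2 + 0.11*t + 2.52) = 19.5818*t^5 + 8.9653*t^4 - 19.5716*t^3 + 11.1691*t^2 + 4.634*t - 9.8784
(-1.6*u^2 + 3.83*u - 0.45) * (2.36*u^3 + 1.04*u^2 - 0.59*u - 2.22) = -3.776*u^5 + 7.3748*u^4 + 3.8652*u^3 + 0.8243*u^2 - 8.2371*u + 0.999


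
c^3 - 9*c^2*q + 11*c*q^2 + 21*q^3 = (c - 7*q)*(c - 3*q)*(c + q)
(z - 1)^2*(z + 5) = z^3 + 3*z^2 - 9*z + 5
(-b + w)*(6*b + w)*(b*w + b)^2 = -6*b^4*w^2 - 12*b^4*w - 6*b^4 + 5*b^3*w^3 + 10*b^3*w^2 + 5*b^3*w + b^2*w^4 + 2*b^2*w^3 + b^2*w^2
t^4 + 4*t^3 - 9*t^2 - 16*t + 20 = (t - 2)*(t - 1)*(t + 2)*(t + 5)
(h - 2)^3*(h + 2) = h^4 - 4*h^3 + 16*h - 16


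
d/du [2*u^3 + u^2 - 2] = 2*u*(3*u + 1)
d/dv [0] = 0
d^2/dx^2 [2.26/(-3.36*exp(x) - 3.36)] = 0.672619047619047*(1 - exp(x))*exp(x)/(exp(x) + 1)^3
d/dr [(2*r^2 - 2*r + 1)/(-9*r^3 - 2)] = (18*r^4 - 36*r^3 + 27*r^2 - 8*r + 4)/(81*r^6 + 36*r^3 + 4)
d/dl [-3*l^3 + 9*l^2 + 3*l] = -9*l^2 + 18*l + 3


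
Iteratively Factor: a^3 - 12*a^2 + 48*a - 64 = (a - 4)*(a^2 - 8*a + 16) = (a - 4)^2*(a - 4)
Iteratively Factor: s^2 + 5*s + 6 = (s + 2)*(s + 3)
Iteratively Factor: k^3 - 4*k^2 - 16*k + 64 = (k - 4)*(k^2 - 16) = (k - 4)*(k + 4)*(k - 4)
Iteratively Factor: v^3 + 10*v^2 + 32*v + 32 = (v + 4)*(v^2 + 6*v + 8) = (v + 2)*(v + 4)*(v + 4)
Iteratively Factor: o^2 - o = (o - 1)*(o)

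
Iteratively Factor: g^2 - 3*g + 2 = (g - 2)*(g - 1)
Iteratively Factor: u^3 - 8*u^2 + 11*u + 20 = (u - 5)*(u^2 - 3*u - 4) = (u - 5)*(u + 1)*(u - 4)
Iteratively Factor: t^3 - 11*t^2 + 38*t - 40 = (t - 5)*(t^2 - 6*t + 8) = (t - 5)*(t - 4)*(t - 2)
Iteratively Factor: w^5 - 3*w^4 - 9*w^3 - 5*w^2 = (w + 1)*(w^4 - 4*w^3 - 5*w^2) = w*(w + 1)*(w^3 - 4*w^2 - 5*w) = w*(w - 5)*(w + 1)*(w^2 + w) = w^2*(w - 5)*(w + 1)*(w + 1)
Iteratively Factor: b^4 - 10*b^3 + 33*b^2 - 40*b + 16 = (b - 1)*(b^3 - 9*b^2 + 24*b - 16) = (b - 4)*(b - 1)*(b^2 - 5*b + 4) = (b - 4)^2*(b - 1)*(b - 1)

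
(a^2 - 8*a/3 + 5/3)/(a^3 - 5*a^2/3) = (a - 1)/a^2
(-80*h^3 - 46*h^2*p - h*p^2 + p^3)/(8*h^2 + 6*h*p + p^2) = (-40*h^2 - 3*h*p + p^2)/(4*h + p)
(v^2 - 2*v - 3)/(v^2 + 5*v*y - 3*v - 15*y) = (v + 1)/(v + 5*y)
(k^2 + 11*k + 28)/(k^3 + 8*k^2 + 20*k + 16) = (k + 7)/(k^2 + 4*k + 4)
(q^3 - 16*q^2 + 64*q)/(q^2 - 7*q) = (q^2 - 16*q + 64)/(q - 7)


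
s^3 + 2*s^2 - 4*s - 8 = (s - 2)*(s + 2)^2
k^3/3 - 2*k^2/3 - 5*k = k*(k/3 + 1)*(k - 5)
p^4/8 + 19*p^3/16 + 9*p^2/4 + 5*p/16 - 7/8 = (p/4 + 1/4)*(p/2 + 1)*(p - 1/2)*(p + 7)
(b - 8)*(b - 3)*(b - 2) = b^3 - 13*b^2 + 46*b - 48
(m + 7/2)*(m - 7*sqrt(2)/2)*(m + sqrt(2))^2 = m^4 - 3*sqrt(2)*m^3/2 + 7*m^3/2 - 12*m^2 - 21*sqrt(2)*m^2/4 - 42*m - 7*sqrt(2)*m - 49*sqrt(2)/2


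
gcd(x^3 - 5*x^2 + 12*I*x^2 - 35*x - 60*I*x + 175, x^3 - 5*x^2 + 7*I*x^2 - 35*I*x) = x^2 + x*(-5 + 7*I) - 35*I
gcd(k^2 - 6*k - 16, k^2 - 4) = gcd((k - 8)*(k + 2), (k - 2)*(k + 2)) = k + 2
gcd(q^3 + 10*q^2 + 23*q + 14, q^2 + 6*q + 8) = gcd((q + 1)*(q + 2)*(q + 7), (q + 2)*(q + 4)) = q + 2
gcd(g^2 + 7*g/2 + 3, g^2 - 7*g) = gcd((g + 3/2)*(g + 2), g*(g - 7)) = 1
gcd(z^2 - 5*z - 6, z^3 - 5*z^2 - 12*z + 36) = z - 6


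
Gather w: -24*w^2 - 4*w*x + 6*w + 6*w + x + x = -24*w^2 + w*(12 - 4*x) + 2*x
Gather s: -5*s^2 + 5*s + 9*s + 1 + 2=-5*s^2 + 14*s + 3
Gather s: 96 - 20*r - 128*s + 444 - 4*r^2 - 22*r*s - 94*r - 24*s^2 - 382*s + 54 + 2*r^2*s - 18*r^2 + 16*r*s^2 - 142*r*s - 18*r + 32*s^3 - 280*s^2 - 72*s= -22*r^2 - 132*r + 32*s^3 + s^2*(16*r - 304) + s*(2*r^2 - 164*r - 582) + 594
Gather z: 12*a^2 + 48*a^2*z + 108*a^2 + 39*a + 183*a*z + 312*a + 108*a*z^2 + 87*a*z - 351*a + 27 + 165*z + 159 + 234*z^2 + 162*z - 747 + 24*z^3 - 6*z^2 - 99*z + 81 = 120*a^2 + 24*z^3 + z^2*(108*a + 228) + z*(48*a^2 + 270*a + 228) - 480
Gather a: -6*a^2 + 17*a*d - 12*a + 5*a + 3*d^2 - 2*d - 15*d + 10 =-6*a^2 + a*(17*d - 7) + 3*d^2 - 17*d + 10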